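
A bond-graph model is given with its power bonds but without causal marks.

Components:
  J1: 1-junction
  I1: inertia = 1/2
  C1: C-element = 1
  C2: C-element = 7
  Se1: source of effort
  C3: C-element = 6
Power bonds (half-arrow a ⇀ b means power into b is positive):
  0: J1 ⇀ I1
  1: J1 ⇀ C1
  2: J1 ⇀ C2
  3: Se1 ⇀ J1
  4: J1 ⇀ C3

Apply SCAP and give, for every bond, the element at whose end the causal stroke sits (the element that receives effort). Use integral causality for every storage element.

#3 →J1  (Se1 (Se) sets effort on bond)
#0 →I1  (I1 outputs flow p/I1)
#1 →J1  (J1 flow already set via bond 0)
#2 →J1  (1-jn J1 has f-setter on 0)
#4 →J1  (J1 flow already set via bond 0)

#0 stroke→I1
#1 stroke→J1
#2 stroke→J1
#3 stroke→J1
#4 stroke→J1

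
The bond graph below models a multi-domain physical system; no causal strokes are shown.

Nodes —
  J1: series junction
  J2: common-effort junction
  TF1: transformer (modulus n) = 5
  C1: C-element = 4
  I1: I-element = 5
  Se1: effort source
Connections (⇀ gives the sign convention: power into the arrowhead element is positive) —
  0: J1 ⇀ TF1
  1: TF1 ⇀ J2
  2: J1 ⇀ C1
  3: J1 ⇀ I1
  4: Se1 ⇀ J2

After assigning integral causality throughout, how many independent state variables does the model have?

b4 |J2  (source Se1 imposes e)
b1 |TF1  (common-e at J2 fixed by 4)
b0 |J1  (TF TF1: opposite of bond 1)
b2 |J1  (prefer integral on C1)
b3 |I1  (J1 needs exactly one f-in)

2  (C1, I1 all integral)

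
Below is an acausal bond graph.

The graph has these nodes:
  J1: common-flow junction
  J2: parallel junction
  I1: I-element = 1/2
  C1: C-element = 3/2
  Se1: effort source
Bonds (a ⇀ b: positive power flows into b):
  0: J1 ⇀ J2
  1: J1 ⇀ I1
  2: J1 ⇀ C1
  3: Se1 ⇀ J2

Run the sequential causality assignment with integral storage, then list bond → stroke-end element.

bond 3 stroke→J2  (source Se1 imposes e)
bond 0 stroke→J1  (J2: bond 3 brought effort, rest push out)
bond 1 stroke→I1  (prefer integral on I1)
bond 2 stroke→J1  (common-f at J1 fixed by 1)

bond 0 →J1
bond 1 →I1
bond 2 →J1
bond 3 →J2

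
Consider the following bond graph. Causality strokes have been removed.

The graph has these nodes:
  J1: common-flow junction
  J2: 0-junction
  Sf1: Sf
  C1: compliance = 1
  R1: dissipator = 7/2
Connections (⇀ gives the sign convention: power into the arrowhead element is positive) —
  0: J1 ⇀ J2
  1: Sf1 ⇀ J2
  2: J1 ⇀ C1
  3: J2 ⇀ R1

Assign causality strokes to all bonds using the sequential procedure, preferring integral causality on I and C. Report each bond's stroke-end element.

b1 →Sf1  (Sf1 fixes flow; stroke at Sf1)
b2 →J1  (prefer integral on C1)
b0 →J2  (J1 needs exactly one f-in)
b3 →R1  (J2 effort already set via bond 0)

b0 stroke at J2
b1 stroke at Sf1
b2 stroke at J1
b3 stroke at R1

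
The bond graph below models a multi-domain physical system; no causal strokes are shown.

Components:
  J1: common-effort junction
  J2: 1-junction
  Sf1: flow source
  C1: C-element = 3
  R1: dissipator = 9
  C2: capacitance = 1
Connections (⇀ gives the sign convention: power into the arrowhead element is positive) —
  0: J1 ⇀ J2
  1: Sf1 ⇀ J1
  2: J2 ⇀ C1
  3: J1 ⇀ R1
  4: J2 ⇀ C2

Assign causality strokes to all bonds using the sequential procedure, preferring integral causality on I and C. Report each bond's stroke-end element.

bond 1 stroke at Sf1  (Sf1 fixes flow; stroke at Sf1)
bond 2 stroke at J2  (prefer integral on C1)
bond 4 stroke at J2  (prefer integral on C2)
bond 0 stroke at J1  (J2: last free bond brings flow in)
bond 3 stroke at R1  (J1 effort already set via bond 0)

#0 →J1
#1 →Sf1
#2 →J2
#3 →R1
#4 →J2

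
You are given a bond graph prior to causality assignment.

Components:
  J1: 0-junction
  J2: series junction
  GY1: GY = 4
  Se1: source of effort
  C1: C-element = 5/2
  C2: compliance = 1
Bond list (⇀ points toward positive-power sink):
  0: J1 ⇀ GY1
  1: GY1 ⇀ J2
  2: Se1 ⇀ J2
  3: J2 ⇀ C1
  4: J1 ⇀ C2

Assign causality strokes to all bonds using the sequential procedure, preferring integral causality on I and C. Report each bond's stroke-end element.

#0 stroke→GY1
#1 stroke→GY1
#2 stroke→J2
#3 stroke→J2
#4 stroke→J1

bond 2 stroke at J2  (source Se1 imposes e)
bond 3 stroke at J2  (C1 integral (e out))
bond 1 stroke at GY1  (J2: last free bond brings flow in)
bond 0 stroke at GY1  (GY1 both-in/both-out from 1)
bond 4 stroke at J1  (J1 needs exactly one e-in)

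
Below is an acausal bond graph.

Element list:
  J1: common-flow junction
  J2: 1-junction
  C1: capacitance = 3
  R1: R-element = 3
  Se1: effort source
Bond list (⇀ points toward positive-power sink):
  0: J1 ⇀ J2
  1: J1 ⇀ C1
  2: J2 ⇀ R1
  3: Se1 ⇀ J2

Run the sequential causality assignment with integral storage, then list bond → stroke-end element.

#3 stroke at J2  (source Se1 imposes e)
#1 stroke at J1  (C1: C, integral causality)
#0 stroke at J2  (J1 needs exactly one f-in)
#2 stroke at R1  (J2: last free bond brings flow in)

#0 stroke at J2
#1 stroke at J1
#2 stroke at R1
#3 stroke at J2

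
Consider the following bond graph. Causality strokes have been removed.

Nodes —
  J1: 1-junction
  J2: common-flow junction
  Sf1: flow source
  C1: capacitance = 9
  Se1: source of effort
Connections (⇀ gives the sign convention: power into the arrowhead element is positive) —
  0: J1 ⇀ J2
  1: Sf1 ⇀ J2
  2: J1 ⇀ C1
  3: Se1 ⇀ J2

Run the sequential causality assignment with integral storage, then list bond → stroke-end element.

β0 →J2
β1 →Sf1
β2 →J1
β3 →J2

b1 stroke→Sf1  (Sf1 fixes flow; stroke at Sf1)
b3 stroke→J2  (source Se1 imposes e)
b0 stroke→J2  (J2 flow already set via bond 1)
b2 stroke→J1  (J1 flow already set via bond 0)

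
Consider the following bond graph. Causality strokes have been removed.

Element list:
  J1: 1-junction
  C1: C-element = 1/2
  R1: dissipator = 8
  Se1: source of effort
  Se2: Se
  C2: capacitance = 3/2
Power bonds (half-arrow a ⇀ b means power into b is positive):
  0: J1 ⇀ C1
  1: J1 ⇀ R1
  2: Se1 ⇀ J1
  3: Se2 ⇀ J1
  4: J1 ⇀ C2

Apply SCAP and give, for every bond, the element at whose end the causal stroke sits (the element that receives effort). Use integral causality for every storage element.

bond 2 →J1  (source Se1 imposes e)
bond 3 →J1  (Se2 (Se) sets effort on bond)
bond 0 →J1  (C1: C, integral causality)
bond 4 →J1  (prefer integral on C2)
bond 1 →R1  (J1: last free bond brings flow in)

bond 0 stroke→J1
bond 1 stroke→R1
bond 2 stroke→J1
bond 3 stroke→J1
bond 4 stroke→J1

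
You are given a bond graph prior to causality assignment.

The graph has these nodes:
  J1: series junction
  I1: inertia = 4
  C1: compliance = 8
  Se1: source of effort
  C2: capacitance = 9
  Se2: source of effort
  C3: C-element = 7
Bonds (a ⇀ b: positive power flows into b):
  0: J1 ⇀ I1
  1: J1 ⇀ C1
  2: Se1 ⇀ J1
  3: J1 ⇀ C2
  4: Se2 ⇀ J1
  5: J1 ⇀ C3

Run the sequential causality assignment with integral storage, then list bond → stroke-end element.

bond 2 stroke→J1  (Se1 (Se) sets effort on bond)
bond 4 stroke→J1  (Se2: effort source, stroke at far end)
bond 0 stroke→I1  (prefer integral on I1)
bond 1 stroke→J1  (common-f at J1 fixed by 0)
bond 3 stroke→J1  (common-f at J1 fixed by 0)
bond 5 stroke→J1  (J1: bond 0 brought flow, rest push out)

β0 |I1
β1 |J1
β2 |J1
β3 |J1
β4 |J1
β5 |J1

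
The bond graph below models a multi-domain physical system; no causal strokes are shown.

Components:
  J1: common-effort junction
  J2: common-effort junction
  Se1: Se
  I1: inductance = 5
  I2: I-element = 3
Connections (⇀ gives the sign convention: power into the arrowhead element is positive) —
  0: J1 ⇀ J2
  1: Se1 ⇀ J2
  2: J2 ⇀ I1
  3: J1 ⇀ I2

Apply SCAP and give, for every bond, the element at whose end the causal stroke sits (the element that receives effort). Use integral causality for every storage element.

bond 1 →J2  (Se1: effort source, stroke at far end)
bond 0 →J1  (J2: bond 1 brought effort, rest push out)
bond 2 →I1  (J2 effort already set via bond 1)
bond 3 →I2  (J1 effort already set via bond 0)

b0 stroke→J1
b1 stroke→J2
b2 stroke→I1
b3 stroke→I2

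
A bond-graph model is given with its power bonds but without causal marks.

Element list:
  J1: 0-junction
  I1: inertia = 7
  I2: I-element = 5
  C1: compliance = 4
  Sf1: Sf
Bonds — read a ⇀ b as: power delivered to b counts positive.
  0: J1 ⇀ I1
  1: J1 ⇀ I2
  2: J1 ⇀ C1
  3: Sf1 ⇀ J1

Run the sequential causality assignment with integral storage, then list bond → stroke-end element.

bond 3 stroke→Sf1  (Sf1 fixes flow; stroke at Sf1)
bond 0 stroke→I1  (I1 integral (f out))
bond 1 stroke→I2  (prefer integral on I2)
bond 2 stroke→J1  (only one effort-in slot at J1)

bond 0 stroke at I1
bond 1 stroke at I2
bond 2 stroke at J1
bond 3 stroke at Sf1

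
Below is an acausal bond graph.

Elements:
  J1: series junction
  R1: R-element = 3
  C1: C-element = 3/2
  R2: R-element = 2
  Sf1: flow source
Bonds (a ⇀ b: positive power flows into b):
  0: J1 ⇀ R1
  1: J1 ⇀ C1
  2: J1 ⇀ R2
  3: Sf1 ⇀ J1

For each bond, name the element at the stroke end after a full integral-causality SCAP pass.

bond 0 stroke→J1
bond 1 stroke→J1
bond 2 stroke→J1
bond 3 stroke→Sf1

bond 3 stroke at Sf1  (Sf1 fixes flow; stroke at Sf1)
bond 0 stroke at J1  (J1: bond 3 brought flow, rest push out)
bond 1 stroke at J1  (1-jn J1 has f-setter on 3)
bond 2 stroke at J1  (common-f at J1 fixed by 3)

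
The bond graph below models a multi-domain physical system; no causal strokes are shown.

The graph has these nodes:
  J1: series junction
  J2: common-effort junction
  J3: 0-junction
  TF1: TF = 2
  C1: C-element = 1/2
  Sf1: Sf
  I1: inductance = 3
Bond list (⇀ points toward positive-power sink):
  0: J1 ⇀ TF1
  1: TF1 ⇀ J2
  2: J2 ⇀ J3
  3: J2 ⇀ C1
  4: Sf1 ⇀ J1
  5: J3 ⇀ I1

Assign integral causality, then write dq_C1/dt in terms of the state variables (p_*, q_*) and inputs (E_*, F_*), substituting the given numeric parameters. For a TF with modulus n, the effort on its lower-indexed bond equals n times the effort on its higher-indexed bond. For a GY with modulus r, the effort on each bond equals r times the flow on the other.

dq_C1/dt = 2*F_Sf1 - p_I1/3

#4 stroke→Sf1  (Sf1 fixes flow; stroke at Sf1)
#0 stroke→J1  (J1: bond 4 brought flow, rest push out)
#1 stroke→TF1  (through TF1, causality passes straight; one stroke at TF1)
#3 stroke→J2  (C1 outputs effort q/C1)
#2 stroke→J3  (common-e at J2 fixed by 3)
#5 stroke→I1  (J3: bond 2 brought effort, rest push out)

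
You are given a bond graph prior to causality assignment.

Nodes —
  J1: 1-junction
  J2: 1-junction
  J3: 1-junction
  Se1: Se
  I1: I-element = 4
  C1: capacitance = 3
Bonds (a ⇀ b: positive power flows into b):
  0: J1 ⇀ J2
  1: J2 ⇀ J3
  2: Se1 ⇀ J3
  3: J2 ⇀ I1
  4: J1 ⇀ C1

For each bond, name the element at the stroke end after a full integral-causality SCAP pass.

#0 stroke→J2
#1 stroke→J2
#2 stroke→J3
#3 stroke→I1
#4 stroke→J1

#2 stroke→J3  (Se1 fixes effort; stroke away)
#1 stroke→J2  (only one flow-in slot at J3)
#3 stroke→I1  (I1: I, integral causality)
#0 stroke→J2  (J2: bond 3 brought flow, rest push out)
#4 stroke→J1  (1-jn J1 has f-setter on 0)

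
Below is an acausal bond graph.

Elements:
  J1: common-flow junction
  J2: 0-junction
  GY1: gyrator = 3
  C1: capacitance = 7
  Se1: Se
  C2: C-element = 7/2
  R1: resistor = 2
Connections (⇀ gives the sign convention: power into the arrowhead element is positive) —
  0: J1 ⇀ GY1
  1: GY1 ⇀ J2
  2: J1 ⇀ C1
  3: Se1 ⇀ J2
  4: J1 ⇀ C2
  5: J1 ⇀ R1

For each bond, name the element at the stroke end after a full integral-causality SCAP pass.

#0 stroke at GY1
#1 stroke at GY1
#2 stroke at J1
#3 stroke at J2
#4 stroke at J1
#5 stroke at J1

b3 |J2  (Se1: effort source, stroke at far end)
b1 |GY1  (0-jn J2 has e-setter on 3)
b0 |GY1  (GY1: gyrator matches bond 1)
b2 |J1  (1-jn J1 has f-setter on 0)
b4 |J1  (J1: bond 0 brought flow, rest push out)
b5 |J1  (common-f at J1 fixed by 0)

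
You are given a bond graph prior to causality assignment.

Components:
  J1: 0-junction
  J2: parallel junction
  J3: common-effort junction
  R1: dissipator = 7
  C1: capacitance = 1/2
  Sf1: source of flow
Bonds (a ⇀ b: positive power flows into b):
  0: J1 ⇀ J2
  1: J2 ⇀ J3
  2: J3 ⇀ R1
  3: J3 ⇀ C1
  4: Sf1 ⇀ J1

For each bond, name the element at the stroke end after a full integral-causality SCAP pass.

bond 4 |Sf1  (Sf1 fixes flow; stroke at Sf1)
bond 0 |J1  (only one effort-in slot at J1)
bond 1 |J2  (only one effort-in slot at J2)
bond 3 |J3  (C1 integral (e out))
bond 2 |R1  (common-e at J3 fixed by 3)

bond 0 |J1
bond 1 |J2
bond 2 |R1
bond 3 |J3
bond 4 |Sf1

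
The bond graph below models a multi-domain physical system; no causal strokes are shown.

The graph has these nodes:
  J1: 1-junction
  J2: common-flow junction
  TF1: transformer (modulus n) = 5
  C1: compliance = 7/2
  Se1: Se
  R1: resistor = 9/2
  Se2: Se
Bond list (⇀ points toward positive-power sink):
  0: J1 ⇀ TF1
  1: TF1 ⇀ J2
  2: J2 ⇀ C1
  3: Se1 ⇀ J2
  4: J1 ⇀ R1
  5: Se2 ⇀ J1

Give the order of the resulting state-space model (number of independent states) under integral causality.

1  (C1 all integral)

#3 →J2  (Se1 fixes effort; stroke away)
#5 →J1  (Se2 (Se) sets effort on bond)
#2 →J2  (C1 integral (e out))
#1 →TF1  (J2 needs exactly one f-in)
#0 →J1  (TF1: transformer flips bond 1)
#4 →R1  (J1: last free bond brings flow in)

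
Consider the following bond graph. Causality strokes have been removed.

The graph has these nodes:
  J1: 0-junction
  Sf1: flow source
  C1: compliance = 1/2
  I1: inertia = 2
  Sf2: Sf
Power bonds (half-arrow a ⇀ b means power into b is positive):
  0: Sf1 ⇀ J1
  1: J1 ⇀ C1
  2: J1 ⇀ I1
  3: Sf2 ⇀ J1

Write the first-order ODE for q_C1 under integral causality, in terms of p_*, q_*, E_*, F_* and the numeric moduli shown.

b0 stroke→Sf1  (source Sf1 imposes f)
b3 stroke→Sf2  (source Sf2 imposes f)
b1 stroke→J1  (prefer integral on C1)
b2 stroke→I1  (J1 effort already set via bond 1)

dq_C1/dt = F_Sf1 + F_Sf2 - p_I1/2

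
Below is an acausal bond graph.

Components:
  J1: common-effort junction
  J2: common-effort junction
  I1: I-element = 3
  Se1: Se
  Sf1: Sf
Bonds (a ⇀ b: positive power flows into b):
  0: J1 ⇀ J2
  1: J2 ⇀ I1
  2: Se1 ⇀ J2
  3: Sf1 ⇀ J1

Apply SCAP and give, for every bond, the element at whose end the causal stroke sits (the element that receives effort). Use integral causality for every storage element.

#0 stroke→J1
#1 stroke→I1
#2 stroke→J2
#3 stroke→Sf1

bond 2 →J2  (Se1 fixes effort; stroke away)
bond 3 →Sf1  (Sf1: flow source, stroke at near end)
bond 0 →J1  (J1: last free bond brings effort in)
bond 1 →I1  (0-jn J2 has e-setter on 2)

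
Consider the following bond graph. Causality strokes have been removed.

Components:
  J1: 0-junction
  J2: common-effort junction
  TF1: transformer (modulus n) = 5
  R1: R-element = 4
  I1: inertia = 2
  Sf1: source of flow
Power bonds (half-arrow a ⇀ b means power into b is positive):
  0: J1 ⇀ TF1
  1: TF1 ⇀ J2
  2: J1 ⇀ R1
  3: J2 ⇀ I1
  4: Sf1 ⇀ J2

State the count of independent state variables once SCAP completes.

1  (I1 all integral)

#4 →Sf1  (Sf1 (Sf) sets flow on bond)
#3 →I1  (I1 integral (f out))
#1 →J2  (only one effort-in slot at J2)
#0 →TF1  (through TF1, causality passes straight; one stroke at TF1)
#2 →J1  (only one effort-in slot at J1)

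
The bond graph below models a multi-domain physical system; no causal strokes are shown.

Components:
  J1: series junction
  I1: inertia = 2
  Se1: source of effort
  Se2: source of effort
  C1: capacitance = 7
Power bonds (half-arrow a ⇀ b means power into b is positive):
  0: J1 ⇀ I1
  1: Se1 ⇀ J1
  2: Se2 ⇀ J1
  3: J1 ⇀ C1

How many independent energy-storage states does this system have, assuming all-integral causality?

bond 1 |J1  (Se1: effort source, stroke at far end)
bond 2 |J1  (source Se2 imposes e)
bond 0 |I1  (I1: I, integral causality)
bond 3 |J1  (common-f at J1 fixed by 0)

2  (C1, I1 all integral)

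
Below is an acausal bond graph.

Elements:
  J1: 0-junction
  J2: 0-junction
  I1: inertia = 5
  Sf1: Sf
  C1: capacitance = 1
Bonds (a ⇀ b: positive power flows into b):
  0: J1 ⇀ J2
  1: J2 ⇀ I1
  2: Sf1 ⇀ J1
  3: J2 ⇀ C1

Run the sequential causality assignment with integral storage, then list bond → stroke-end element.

β2 |Sf1  (Sf1: flow source, stroke at near end)
β0 |J1  (closing 0-jn rule on J1)
β1 |I1  (I1: I, integral causality)
β3 |J2  (only one effort-in slot at J2)

#0 →J1
#1 →I1
#2 →Sf1
#3 →J2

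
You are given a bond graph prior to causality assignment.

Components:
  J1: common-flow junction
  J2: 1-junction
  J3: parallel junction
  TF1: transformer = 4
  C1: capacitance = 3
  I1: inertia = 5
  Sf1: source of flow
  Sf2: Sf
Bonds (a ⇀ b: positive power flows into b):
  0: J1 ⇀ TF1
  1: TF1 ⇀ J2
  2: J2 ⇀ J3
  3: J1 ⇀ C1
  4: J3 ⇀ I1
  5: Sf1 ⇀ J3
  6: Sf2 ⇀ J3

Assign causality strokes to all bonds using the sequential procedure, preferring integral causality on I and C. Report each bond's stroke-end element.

bond 5 stroke→Sf1  (Sf1: flow source, stroke at near end)
bond 6 stroke→Sf2  (Sf2 fixes flow; stroke at Sf2)
bond 3 stroke→J1  (C1 outputs effort q/C1)
bond 0 stroke→TF1  (only one flow-in slot at J1)
bond 1 stroke→J2  (TF TF1: opposite of bond 0)
bond 2 stroke→J3  (closing 1-jn rule on J2)
bond 4 stroke→I1  (0-jn J3 has e-setter on 2)

#0 |TF1
#1 |J2
#2 |J3
#3 |J1
#4 |I1
#5 |Sf1
#6 |Sf2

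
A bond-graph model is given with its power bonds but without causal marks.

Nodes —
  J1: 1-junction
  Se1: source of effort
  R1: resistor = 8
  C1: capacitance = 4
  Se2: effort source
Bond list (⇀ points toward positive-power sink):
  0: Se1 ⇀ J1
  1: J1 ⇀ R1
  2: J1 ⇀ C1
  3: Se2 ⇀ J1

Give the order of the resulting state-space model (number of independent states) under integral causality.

β0 |J1  (source Se1 imposes e)
β3 |J1  (Se2 (Se) sets effort on bond)
β2 |J1  (C1 integral (e out))
β1 |R1  (only one flow-in slot at J1)

1  (C1 all integral)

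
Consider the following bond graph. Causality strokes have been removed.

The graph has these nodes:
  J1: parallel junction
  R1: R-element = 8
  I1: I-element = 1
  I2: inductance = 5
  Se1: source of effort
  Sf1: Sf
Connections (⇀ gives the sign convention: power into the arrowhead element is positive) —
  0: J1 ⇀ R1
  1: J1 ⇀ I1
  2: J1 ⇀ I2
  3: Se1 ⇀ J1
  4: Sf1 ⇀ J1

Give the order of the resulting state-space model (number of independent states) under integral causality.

2  (I1, I2 all integral)

#3 stroke at J1  (Se1: effort source, stroke at far end)
#4 stroke at Sf1  (Sf1: flow source, stroke at near end)
#0 stroke at R1  (J1 effort already set via bond 3)
#1 stroke at I1  (J1: bond 3 brought effort, rest push out)
#2 stroke at I2  (common-e at J1 fixed by 3)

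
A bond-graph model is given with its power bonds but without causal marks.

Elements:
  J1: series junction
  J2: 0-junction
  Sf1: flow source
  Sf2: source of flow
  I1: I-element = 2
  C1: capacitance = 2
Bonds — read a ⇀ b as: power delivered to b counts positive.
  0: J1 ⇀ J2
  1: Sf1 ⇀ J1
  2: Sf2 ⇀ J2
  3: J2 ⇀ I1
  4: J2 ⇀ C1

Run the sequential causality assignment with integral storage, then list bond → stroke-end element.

#0 stroke at J1
#1 stroke at Sf1
#2 stroke at Sf2
#3 stroke at I1
#4 stroke at J2

b1 stroke→Sf1  (Sf1 fixes flow; stroke at Sf1)
b2 stroke→Sf2  (Sf2: flow source, stroke at near end)
b0 stroke→J1  (common-f at J1 fixed by 1)
b3 stroke→I1  (I1: I, integral causality)
b4 stroke→J2  (only one effort-in slot at J2)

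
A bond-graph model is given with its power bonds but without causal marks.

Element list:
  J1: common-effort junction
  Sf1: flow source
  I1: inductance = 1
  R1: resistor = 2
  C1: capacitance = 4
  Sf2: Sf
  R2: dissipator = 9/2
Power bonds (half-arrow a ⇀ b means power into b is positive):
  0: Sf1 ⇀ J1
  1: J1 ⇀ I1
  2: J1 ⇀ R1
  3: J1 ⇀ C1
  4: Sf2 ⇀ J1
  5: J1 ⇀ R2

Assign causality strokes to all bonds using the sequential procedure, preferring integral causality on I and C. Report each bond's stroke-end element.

b0 →Sf1
b1 →I1
b2 →R1
b3 →J1
b4 →Sf2
b5 →R2

β0 stroke at Sf1  (source Sf1 imposes f)
β4 stroke at Sf2  (Sf2: flow source, stroke at near end)
β1 stroke at I1  (I1 integral (f out))
β3 stroke at J1  (prefer integral on C1)
β2 stroke at R1  (0-jn J1 has e-setter on 3)
β5 stroke at R2  (J1 effort already set via bond 3)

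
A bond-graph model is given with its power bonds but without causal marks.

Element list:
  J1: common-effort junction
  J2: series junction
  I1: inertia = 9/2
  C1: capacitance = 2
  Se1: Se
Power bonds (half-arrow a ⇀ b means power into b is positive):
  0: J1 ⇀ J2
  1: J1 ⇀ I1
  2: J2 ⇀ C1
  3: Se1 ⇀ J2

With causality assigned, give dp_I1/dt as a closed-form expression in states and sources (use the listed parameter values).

dp_I1/dt = -E_Se1 + q_C1/2

β3 stroke→J2  (Se1: effort source, stroke at far end)
β1 stroke→I1  (prefer integral on I1)
β0 stroke→J1  (only one effort-in slot at J1)
β2 stroke→J2  (J2: bond 0 brought flow, rest push out)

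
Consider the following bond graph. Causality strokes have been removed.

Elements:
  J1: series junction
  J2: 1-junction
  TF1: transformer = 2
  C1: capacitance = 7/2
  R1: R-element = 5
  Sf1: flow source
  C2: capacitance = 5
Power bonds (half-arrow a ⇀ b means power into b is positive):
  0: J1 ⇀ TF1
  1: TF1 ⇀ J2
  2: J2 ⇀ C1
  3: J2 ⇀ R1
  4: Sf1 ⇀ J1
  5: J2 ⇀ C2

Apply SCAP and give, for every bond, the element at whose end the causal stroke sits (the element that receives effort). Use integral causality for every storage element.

b0 |J1
b1 |TF1
b2 |J2
b3 |J2
b4 |Sf1
b5 |J2

#4 stroke at Sf1  (Sf1 (Sf) sets flow on bond)
#0 stroke at J1  (J1 flow already set via bond 4)
#1 stroke at TF1  (TF1 one-in-one-out from 0)
#2 stroke at J2  (J2: bond 1 brought flow, rest push out)
#3 stroke at J2  (common-f at J2 fixed by 1)
#5 stroke at J2  (common-f at J2 fixed by 1)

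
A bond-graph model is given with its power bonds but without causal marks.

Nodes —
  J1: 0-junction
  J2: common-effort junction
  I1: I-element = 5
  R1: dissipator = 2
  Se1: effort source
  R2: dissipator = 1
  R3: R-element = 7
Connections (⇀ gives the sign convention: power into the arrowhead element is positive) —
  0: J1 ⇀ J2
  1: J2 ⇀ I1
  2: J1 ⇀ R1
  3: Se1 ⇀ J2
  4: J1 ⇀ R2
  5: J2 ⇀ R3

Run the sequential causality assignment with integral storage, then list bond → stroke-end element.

b3 |J2  (Se1 fixes effort; stroke away)
b0 |J1  (J2 effort already set via bond 3)
b1 |I1  (common-e at J2 fixed by 3)
b5 |R3  (J2: bond 3 brought effort, rest push out)
b2 |R1  (J1: bond 0 brought effort, rest push out)
b4 |R2  (J1: bond 0 brought effort, rest push out)

b0 stroke→J1
b1 stroke→I1
b2 stroke→R1
b3 stroke→J2
b4 stroke→R2
b5 stroke→R3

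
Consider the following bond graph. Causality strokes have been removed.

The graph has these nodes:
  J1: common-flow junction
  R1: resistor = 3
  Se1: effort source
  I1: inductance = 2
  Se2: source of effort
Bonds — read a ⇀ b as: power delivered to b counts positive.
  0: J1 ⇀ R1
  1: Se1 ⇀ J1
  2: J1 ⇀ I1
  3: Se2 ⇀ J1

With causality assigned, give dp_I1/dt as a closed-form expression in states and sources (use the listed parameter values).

bond 1 stroke→J1  (Se1 (Se) sets effort on bond)
bond 3 stroke→J1  (Se2: effort source, stroke at far end)
bond 2 stroke→I1  (I1 outputs flow p/I1)
bond 0 stroke→J1  (J1: bond 2 brought flow, rest push out)

dp_I1/dt = E_Se1 + E_Se2 - 3*p_I1/2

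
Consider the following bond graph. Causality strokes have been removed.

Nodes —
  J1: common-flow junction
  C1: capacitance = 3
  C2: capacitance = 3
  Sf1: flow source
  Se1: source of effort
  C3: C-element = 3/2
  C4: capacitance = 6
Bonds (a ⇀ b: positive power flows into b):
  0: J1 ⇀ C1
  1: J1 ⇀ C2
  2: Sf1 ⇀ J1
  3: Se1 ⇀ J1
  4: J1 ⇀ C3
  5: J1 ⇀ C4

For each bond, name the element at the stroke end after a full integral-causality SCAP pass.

bond 0 stroke→J1
bond 1 stroke→J1
bond 2 stroke→Sf1
bond 3 stroke→J1
bond 4 stroke→J1
bond 5 stroke→J1

#2 |Sf1  (source Sf1 imposes f)
#3 |J1  (Se1 (Se) sets effort on bond)
#0 |J1  (1-jn J1 has f-setter on 2)
#1 |J1  (J1 flow already set via bond 2)
#4 |J1  (J1 flow already set via bond 2)
#5 |J1  (common-f at J1 fixed by 2)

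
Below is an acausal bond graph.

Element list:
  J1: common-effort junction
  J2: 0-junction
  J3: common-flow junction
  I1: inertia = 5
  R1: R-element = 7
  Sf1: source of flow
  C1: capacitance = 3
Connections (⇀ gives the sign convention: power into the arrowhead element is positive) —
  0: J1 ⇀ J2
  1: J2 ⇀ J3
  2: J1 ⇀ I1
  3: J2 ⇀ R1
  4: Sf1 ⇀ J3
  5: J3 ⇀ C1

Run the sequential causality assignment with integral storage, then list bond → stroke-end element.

#0 →J1
#1 →J3
#2 →I1
#3 →J2
#4 →Sf1
#5 →J3

#4 stroke at Sf1  (source Sf1 imposes f)
#1 stroke at J3  (J3 flow already set via bond 4)
#5 stroke at J3  (1-jn J3 has f-setter on 4)
#2 stroke at I1  (I1 outputs flow p/I1)
#0 stroke at J1  (closing 0-jn rule on J1)
#3 stroke at J2  (closing 0-jn rule on J2)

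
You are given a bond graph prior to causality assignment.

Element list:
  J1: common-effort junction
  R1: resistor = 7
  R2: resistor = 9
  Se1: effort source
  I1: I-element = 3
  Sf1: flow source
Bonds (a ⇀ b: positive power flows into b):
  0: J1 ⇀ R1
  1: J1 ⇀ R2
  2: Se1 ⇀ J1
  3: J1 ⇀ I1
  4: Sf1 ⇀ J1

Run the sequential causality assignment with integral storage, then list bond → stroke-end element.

β2 stroke at J1  (Se1: effort source, stroke at far end)
β4 stroke at Sf1  (Sf1 fixes flow; stroke at Sf1)
β0 stroke at R1  (J1 effort already set via bond 2)
β1 stroke at R2  (J1 effort already set via bond 2)
β3 stroke at I1  (J1 effort already set via bond 2)

b0 |R1
b1 |R2
b2 |J1
b3 |I1
b4 |Sf1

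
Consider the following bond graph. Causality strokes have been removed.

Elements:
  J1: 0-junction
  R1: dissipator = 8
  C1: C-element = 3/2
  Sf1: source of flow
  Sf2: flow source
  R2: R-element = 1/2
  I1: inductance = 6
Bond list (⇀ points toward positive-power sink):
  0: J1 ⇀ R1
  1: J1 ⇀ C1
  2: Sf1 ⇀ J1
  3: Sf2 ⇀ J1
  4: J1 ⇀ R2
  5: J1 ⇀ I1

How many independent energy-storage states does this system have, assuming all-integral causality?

β2 stroke at Sf1  (source Sf1 imposes f)
β3 stroke at Sf2  (Sf2: flow source, stroke at near end)
β1 stroke at J1  (C1 integral (e out))
β0 stroke at R1  (J1: bond 1 brought effort, rest push out)
β4 stroke at R2  (0-jn J1 has e-setter on 1)
β5 stroke at I1  (J1: bond 1 brought effort, rest push out)

2  (C1, I1 all integral)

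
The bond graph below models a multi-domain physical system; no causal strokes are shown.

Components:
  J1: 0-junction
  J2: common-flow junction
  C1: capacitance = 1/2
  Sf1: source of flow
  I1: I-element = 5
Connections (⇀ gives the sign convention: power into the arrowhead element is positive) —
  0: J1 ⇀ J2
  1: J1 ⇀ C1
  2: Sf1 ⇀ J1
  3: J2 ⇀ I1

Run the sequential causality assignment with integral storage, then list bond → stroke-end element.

#0 |J2
#1 |J1
#2 |Sf1
#3 |I1

b2 stroke→Sf1  (Sf1 fixes flow; stroke at Sf1)
b1 stroke→J1  (C1 outputs effort q/C1)
b0 stroke→J2  (0-jn J1 has e-setter on 1)
b3 stroke→I1  (closing 1-jn rule on J2)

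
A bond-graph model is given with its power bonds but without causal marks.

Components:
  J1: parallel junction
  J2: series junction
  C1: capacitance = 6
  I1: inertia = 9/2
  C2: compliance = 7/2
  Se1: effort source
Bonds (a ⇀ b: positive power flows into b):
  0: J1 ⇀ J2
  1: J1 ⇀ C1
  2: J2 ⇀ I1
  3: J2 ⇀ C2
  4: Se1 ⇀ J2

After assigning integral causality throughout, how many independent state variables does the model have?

b4 stroke→J2  (Se1 fixes effort; stroke away)
b1 stroke→J1  (C1: C, integral causality)
b0 stroke→J2  (J1: bond 1 brought effort, rest push out)
b2 stroke→I1  (I1 integral (f out))
b3 stroke→J2  (1-jn J2 has f-setter on 2)

3  (C1, C2, I1 all integral)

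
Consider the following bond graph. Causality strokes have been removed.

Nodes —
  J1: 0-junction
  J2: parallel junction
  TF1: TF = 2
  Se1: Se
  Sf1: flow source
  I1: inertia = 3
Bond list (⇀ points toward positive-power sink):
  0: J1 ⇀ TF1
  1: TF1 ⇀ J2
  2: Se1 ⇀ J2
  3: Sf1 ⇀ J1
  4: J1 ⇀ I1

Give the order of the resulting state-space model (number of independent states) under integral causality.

bond 2 stroke→J2  (Se1: effort source, stroke at far end)
bond 3 stroke→Sf1  (Sf1: flow source, stroke at near end)
bond 1 stroke→TF1  (common-e at J2 fixed by 2)
bond 0 stroke→J1  (through TF1, causality passes straight; one stroke at TF1)
bond 4 stroke→I1  (common-e at J1 fixed by 0)

1  (I1 all integral)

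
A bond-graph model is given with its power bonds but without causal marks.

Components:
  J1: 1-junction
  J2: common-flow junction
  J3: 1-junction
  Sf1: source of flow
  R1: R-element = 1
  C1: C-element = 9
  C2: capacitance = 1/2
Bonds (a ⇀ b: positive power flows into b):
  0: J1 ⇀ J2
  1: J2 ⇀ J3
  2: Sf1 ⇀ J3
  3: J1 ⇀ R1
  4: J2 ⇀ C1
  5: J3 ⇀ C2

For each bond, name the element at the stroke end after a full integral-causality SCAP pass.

b0 stroke→J2
b1 stroke→J3
b2 stroke→Sf1
b3 stroke→J1
b4 stroke→J2
b5 stroke→J3

bond 2 |Sf1  (Sf1 (Sf) sets flow on bond)
bond 1 |J3  (common-f at J3 fixed by 2)
bond 5 |J3  (common-f at J3 fixed by 2)
bond 0 |J2  (common-f at J2 fixed by 1)
bond 4 |J2  (common-f at J2 fixed by 1)
bond 3 |J1  (1-jn J1 has f-setter on 0)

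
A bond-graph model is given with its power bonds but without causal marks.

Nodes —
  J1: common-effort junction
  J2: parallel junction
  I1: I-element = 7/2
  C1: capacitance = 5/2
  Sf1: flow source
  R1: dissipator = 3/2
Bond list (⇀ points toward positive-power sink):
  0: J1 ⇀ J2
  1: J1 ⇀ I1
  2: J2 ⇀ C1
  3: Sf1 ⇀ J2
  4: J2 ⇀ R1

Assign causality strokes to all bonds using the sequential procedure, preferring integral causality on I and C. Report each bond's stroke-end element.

b0 stroke→J1
b1 stroke→I1
b2 stroke→J2
b3 stroke→Sf1
b4 stroke→R1

b3 stroke at Sf1  (Sf1 (Sf) sets flow on bond)
b1 stroke at I1  (prefer integral on I1)
b0 stroke at J1  (J1: last free bond brings effort in)
b2 stroke at J2  (C1 outputs effort q/C1)
b4 stroke at R1  (0-jn J2 has e-setter on 2)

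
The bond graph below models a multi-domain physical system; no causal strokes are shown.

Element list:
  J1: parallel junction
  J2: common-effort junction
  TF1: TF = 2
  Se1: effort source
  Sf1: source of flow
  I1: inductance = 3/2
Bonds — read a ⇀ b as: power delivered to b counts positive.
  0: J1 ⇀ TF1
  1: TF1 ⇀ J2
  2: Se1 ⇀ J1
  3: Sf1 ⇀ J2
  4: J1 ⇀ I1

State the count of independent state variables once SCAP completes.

1  (I1 all integral)

b2 →J1  (Se1: effort source, stroke at far end)
b3 →Sf1  (Sf1 fixes flow; stroke at Sf1)
b0 →TF1  (common-e at J1 fixed by 2)
b4 →I1  (common-e at J1 fixed by 2)
b1 →J2  (J2: last free bond brings effort in)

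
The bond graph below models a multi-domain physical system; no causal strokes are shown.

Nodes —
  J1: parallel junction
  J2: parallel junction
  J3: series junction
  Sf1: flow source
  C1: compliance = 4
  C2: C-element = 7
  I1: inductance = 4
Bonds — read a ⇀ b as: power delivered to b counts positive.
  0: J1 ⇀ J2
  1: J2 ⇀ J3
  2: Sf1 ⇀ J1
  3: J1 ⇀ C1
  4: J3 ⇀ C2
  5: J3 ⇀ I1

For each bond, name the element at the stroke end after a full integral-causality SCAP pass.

b2 |Sf1  (Sf1 (Sf) sets flow on bond)
b3 |J1  (prefer integral on C1)
b0 |J2  (J1: bond 3 brought effort, rest push out)
b1 |J3  (0-jn J2 has e-setter on 0)
b4 |J3  (C2 outputs effort q/C2)
b5 |I1  (J3: last free bond brings flow in)

bond 0 →J2
bond 1 →J3
bond 2 →Sf1
bond 3 →J1
bond 4 →J3
bond 5 →I1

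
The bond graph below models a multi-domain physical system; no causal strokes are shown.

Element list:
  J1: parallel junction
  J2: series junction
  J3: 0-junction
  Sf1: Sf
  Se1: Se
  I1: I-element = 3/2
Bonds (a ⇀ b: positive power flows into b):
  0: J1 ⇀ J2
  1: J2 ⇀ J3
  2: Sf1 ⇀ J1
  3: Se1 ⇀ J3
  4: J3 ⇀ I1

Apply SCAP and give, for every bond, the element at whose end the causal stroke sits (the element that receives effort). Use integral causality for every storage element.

β0 stroke at J1
β1 stroke at J2
β2 stroke at Sf1
β3 stroke at J3
β4 stroke at I1

b2 |Sf1  (Sf1 fixes flow; stroke at Sf1)
b3 |J3  (Se1: effort source, stroke at far end)
b0 |J1  (J1: last free bond brings effort in)
b1 |J2  (J2: bond 0 brought flow, rest push out)
b4 |I1  (common-e at J3 fixed by 3)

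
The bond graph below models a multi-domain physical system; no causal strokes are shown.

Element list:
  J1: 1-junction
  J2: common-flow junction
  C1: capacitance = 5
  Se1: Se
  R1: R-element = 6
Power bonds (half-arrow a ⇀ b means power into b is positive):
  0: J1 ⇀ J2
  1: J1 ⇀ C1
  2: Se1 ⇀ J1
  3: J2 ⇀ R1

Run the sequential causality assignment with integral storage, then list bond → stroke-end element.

b2 stroke at J1  (Se1 fixes effort; stroke away)
b1 stroke at J1  (C1 integral (e out))
b0 stroke at J2  (only one flow-in slot at J1)
b3 stroke at R1  (J2 needs exactly one f-in)

#0 stroke at J2
#1 stroke at J1
#2 stroke at J1
#3 stroke at R1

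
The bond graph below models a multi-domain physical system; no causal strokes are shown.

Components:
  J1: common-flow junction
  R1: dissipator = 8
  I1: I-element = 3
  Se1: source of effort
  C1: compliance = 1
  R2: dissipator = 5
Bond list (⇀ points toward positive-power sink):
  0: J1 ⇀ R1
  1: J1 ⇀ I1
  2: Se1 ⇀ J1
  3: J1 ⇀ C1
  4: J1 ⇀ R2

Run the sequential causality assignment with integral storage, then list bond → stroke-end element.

bond 0 →J1
bond 1 →I1
bond 2 →J1
bond 3 →J1
bond 4 →J1

b2 →J1  (Se1 (Se) sets effort on bond)
b1 →I1  (I1 outputs flow p/I1)
b0 →J1  (J1: bond 1 brought flow, rest push out)
b3 →J1  (J1 flow already set via bond 1)
b4 →J1  (1-jn J1 has f-setter on 1)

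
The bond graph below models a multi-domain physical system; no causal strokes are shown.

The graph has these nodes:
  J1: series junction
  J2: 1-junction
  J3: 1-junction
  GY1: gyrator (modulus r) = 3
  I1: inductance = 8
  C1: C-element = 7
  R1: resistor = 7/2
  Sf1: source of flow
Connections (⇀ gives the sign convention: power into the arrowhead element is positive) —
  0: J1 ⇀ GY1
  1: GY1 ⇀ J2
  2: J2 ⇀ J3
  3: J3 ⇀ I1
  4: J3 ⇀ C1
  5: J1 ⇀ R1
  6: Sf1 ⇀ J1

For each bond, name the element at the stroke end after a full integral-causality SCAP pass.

#0 |J1
#1 |J2
#2 |J3
#3 |I1
#4 |J3
#5 |J1
#6 |Sf1

#6 stroke at Sf1  (Sf1 (Sf) sets flow on bond)
#0 stroke at J1  (J1: bond 6 brought flow, rest push out)
#5 stroke at J1  (common-f at J1 fixed by 6)
#1 stroke at J2  (GY1: gyrator matches bond 0)
#2 stroke at J3  (only one flow-in slot at J2)
#3 stroke at I1  (I1: I, integral causality)
#4 stroke at J3  (1-jn J3 has f-setter on 3)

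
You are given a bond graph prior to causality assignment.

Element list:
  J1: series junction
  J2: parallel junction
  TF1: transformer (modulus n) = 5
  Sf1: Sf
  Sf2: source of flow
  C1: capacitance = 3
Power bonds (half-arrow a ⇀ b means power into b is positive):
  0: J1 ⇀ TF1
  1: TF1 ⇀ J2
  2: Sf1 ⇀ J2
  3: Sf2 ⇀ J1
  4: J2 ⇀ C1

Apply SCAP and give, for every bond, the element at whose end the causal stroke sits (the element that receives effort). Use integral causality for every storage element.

#0 →J1
#1 →TF1
#2 →Sf1
#3 →Sf2
#4 →J2

b2 |Sf1  (Sf1 fixes flow; stroke at Sf1)
b3 |Sf2  (Sf2 fixes flow; stroke at Sf2)
b0 |J1  (1-jn J1 has f-setter on 3)
b1 |TF1  (TF TF1: opposite of bond 0)
b4 |J2  (J2: last free bond brings effort in)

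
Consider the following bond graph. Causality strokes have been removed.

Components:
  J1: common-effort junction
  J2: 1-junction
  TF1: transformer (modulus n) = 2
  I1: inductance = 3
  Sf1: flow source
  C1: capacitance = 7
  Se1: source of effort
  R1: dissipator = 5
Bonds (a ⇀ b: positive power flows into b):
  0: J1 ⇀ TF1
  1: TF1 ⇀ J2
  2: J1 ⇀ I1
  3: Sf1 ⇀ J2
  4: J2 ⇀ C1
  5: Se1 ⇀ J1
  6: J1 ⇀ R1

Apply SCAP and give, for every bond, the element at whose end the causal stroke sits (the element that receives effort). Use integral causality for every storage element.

bond 3 |Sf1  (source Sf1 imposes f)
bond 5 |J1  (Se1 (Se) sets effort on bond)
bond 0 |TF1  (0-jn J1 has e-setter on 5)
bond 2 |I1  (J1 effort already set via bond 5)
bond 6 |R1  (J1 effort already set via bond 5)
bond 1 |J2  (J2: bond 3 brought flow, rest push out)
bond 4 |J2  (J2 flow already set via bond 3)

bond 0 →TF1
bond 1 →J2
bond 2 →I1
bond 3 →Sf1
bond 4 →J2
bond 5 →J1
bond 6 →R1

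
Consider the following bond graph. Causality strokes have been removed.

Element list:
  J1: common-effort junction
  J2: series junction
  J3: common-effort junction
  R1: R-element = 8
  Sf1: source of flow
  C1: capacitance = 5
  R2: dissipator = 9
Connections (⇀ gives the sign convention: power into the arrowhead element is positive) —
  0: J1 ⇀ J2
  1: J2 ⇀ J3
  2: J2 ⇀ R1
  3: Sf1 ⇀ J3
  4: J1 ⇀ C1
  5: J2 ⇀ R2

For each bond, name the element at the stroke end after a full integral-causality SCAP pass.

bond 3 stroke→Sf1  (Sf1 fixes flow; stroke at Sf1)
bond 1 stroke→J3  (only one effort-in slot at J3)
bond 0 stroke→J2  (J2: bond 1 brought flow, rest push out)
bond 2 stroke→J2  (common-f at J2 fixed by 1)
bond 5 stroke→J2  (J2: bond 1 brought flow, rest push out)
bond 4 stroke→J1  (J1: last free bond brings effort in)

β0 stroke→J2
β1 stroke→J3
β2 stroke→J2
β3 stroke→Sf1
β4 stroke→J1
β5 stroke→J2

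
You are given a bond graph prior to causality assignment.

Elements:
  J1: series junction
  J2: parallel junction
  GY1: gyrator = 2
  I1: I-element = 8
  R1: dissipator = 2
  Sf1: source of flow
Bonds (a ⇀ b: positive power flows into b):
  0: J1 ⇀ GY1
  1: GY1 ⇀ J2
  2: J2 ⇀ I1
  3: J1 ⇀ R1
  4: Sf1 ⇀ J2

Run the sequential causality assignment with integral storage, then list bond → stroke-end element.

b0 |J1
b1 |J2
b2 |I1
b3 |R1
b4 |Sf1

#4 stroke at Sf1  (Sf1: flow source, stroke at near end)
#2 stroke at I1  (I1 outputs flow p/I1)
#1 stroke at J2  (closing 0-jn rule on J2)
#0 stroke at J1  (through GY1, causality inverts; strokes same side of GY1)
#3 stroke at R1  (closing 1-jn rule on J1)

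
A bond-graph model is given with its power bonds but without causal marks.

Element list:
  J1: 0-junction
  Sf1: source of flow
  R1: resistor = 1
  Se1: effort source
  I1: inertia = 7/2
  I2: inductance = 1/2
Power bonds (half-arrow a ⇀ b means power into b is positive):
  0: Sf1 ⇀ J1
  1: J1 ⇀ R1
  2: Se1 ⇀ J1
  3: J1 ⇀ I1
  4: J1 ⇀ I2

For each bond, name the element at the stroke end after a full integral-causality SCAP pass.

bond 0 stroke→Sf1
bond 1 stroke→R1
bond 2 stroke→J1
bond 3 stroke→I1
bond 4 stroke→I2

β0 →Sf1  (Sf1 fixes flow; stroke at Sf1)
β2 →J1  (Se1: effort source, stroke at far end)
β1 →R1  (common-e at J1 fixed by 2)
β3 →I1  (J1: bond 2 brought effort, rest push out)
β4 →I2  (common-e at J1 fixed by 2)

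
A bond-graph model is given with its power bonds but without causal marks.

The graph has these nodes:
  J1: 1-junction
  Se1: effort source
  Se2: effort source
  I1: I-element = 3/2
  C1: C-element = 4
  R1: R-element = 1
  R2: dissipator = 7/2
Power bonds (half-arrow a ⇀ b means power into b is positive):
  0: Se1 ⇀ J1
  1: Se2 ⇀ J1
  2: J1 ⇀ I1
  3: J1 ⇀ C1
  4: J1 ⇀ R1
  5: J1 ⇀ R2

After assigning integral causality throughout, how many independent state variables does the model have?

bond 0 stroke at J1  (Se1: effort source, stroke at far end)
bond 1 stroke at J1  (Se2 fixes effort; stroke away)
bond 2 stroke at I1  (I1 outputs flow p/I1)
bond 3 stroke at J1  (J1: bond 2 brought flow, rest push out)
bond 4 stroke at J1  (J1: bond 2 brought flow, rest push out)
bond 5 stroke at J1  (J1: bond 2 brought flow, rest push out)

2  (C1, I1 all integral)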